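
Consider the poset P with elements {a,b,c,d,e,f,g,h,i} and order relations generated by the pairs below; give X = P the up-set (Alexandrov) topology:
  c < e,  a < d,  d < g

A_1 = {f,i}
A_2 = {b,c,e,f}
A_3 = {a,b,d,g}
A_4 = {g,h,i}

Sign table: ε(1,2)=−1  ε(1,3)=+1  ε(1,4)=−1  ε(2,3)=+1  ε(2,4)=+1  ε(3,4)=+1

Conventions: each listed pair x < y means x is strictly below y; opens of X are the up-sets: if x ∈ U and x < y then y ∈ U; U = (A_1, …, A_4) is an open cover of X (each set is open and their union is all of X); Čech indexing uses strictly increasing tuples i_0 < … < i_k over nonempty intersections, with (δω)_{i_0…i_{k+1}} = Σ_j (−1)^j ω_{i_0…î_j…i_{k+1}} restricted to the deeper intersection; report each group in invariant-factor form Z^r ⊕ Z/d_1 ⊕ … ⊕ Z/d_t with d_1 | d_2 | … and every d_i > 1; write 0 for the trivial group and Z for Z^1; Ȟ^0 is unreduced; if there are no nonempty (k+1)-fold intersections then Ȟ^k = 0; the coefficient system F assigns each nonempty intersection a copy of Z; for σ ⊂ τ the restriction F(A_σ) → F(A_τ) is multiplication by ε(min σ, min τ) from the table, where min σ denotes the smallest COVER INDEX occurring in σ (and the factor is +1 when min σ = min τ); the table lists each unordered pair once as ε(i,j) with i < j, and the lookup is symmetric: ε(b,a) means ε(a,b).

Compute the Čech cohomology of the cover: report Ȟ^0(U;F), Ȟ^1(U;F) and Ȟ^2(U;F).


Ȟ^0(U;F) ≅ Z, Ȟ^1(U;F) ≅ Z, Ȟ^2(U;F) ≅ 0

nerve simplices:
  A12={f} A14={i} A23={b} A34={g}
C dims 4,4; δ0: rk 3, SNF 1^3
degree 0: 4−3−0 = 1 → Ȟ^0 ≅ Z
degree 1: 4−0−3 = 1 → Ȟ^1 ≅ Z
degree 2: 0−0−0 = 0 → Ȟ^2 ≅ 0


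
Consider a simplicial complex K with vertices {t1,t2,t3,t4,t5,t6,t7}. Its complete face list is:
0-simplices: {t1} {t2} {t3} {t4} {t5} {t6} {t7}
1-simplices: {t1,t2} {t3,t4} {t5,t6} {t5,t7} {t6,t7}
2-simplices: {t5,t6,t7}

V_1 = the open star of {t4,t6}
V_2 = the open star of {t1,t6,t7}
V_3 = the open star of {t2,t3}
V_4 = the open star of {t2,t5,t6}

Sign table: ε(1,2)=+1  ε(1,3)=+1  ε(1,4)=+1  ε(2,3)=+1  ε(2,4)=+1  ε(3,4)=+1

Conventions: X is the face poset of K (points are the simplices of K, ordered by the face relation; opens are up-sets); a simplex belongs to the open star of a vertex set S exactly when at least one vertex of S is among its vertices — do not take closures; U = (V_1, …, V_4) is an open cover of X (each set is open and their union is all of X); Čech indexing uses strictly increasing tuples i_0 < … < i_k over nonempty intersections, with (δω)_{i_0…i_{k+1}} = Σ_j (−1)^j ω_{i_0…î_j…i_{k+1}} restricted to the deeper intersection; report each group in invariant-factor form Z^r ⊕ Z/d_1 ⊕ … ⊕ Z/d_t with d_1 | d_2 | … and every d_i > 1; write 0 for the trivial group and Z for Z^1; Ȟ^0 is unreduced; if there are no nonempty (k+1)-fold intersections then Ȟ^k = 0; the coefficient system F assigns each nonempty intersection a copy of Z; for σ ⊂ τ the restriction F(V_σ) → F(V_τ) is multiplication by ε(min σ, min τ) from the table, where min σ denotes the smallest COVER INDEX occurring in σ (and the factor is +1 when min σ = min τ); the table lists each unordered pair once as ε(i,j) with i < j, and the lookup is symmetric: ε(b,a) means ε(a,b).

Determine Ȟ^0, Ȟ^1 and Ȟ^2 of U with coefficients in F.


nonempty overlaps:
  V1={{t4},{t6},{t3,t4},{t5,t6},{t6,t7},{t5,t6,t7}} V2={{t1},{t6},{t7},{t1,t2},{t5,t6},{t5,t7},{t6,t7},{t5,t6,t7}} V3={{t2},{t3},{t1,t2},{t3,t4}} V4={{t2},{t5},{t6},{t1,t2},{t5,t6},{t5,t7},{t6,t7},{t5,t6,t7}}
  V12={{t6},{t5,t6},{t6,t7},{t5,t6,t7}} V13={{t3,t4}} V14={{t6},{t5,t6},{t6,t7},{t5,t6,t7}} V23={{t1,t2}} V24={{t6},{t1,t2},{t5,t6},{t5,t7},{t6,t7},{t5,t6,t7}} V34={{t2},{t1,t2}}
  V124={{t6},{t5,t6},{t6,t7},{t5,t6,t7}} V234={{t1,t2}}
C dims 4,6,2; δ0: rk 3, SNF 1^3; δ1: rk 2, SNF 1^2
degree 0: 4−3−0 = 1 → Ȟ^0 ≅ Z
degree 1: 6−2−3 = 1 → Ȟ^1 ≅ Z
degree 2: 2−0−2 = 0 → Ȟ^2 ≅ 0

Ȟ^0(U;F) ≅ Z,  Ȟ^1(U;F) ≅ Z,  Ȟ^2(U;F) ≅ 0


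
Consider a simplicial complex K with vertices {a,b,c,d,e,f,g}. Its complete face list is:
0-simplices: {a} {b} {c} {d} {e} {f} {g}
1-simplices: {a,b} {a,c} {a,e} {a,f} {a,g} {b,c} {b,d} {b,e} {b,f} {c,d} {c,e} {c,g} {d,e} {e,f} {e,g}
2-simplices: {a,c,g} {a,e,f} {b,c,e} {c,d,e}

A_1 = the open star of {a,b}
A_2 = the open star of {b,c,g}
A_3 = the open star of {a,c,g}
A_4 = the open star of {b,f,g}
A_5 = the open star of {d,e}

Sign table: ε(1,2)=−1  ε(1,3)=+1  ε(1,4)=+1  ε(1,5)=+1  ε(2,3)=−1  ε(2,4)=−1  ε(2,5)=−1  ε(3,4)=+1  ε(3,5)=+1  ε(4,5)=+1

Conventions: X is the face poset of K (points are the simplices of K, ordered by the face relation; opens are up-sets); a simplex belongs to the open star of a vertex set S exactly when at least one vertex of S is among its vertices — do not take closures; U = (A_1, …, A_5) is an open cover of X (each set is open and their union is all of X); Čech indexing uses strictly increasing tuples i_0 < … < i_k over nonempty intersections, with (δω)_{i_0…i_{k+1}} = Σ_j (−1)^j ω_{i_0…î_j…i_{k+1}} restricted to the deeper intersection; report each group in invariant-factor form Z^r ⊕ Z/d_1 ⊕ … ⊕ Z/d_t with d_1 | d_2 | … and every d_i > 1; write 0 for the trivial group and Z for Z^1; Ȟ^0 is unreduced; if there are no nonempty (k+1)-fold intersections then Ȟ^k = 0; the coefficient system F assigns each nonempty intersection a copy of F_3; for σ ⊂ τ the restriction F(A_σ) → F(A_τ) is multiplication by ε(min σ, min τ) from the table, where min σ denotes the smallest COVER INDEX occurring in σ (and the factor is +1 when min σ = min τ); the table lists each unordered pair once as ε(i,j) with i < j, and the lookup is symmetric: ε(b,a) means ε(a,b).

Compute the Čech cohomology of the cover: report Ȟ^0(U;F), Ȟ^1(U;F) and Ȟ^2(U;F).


Ȟ^0(U;F) ≅ Z/3,  Ȟ^1(U;F) ≅ 0,  Ȟ^2(U;F) ≅ 0

nonempty overlaps:
  A1={{a},{b},{a,b},{a,c},{a,e},{a,f},{a,g},{b,c},{b,d},{b,e},{b,f},{a,c,g},{a,e,f},{b,c,e}} A2={{b},{c},{g},{a,b},{a,c},{a,g},{b,c},{b,d},{b,e},{b,f},{c,d},{c,e},{c,g},{e,g},{a,c,g},{b,c,e},{c,d,e}} A3={{a},{c},{g},{a,b},{a,c},{a,e},{a,f},{a,g},{b,c},{c,d},{c,e},{c,g},{e,g},{a,c,g},{a,e,f},{b,c,e},{c,d,e}} A4={{b},{f},{g},{a,b},{a,f},{a,g},{b,c},{b,d},{b,e},{b,f},{c,g},{e,f},{e,g},{a,c,g},{a,e,f},{b,c,e}} A5={{d},{e},{a,e},{b,d},{b,e},{c,d},{c,e},{d,e},{e,f},{e,g},{a,e,f},{b,c,e},{c,d,e}}
  A12={{b},{a,b},{a,c},{a,g},{b,c},{b,d},{b,e},{b,f},{a,c,g},{b,c,e}} A13={{a},{a,b},{a,c},{a,e},{a,f},{a,g},{b,c},{a,c,g},{a,e,f},{b,c,e}} A14={{b},{a,b},{a,f},{a,g},{b,c},{b,d},{b,e},{b,f},{a,c,g},{a,e,f},{b,c,e}} A15={{a,e},{b,d},{b,e},{a,e,f},{b,c,e}} A23={{c},{g},{a,b},{a,c},{a,g},{b,c},{c,d},{c,e},{c,g},{e,g},{a,c,g},{b,c,e},{c,d,e}} A24={{b},{g},{a,b},{a,g},{b,c},{b,d},{b,e},{b,f},{c,g},{e,g},{a,c,g},{b,c,e}} A25={{b,d},{b,e},{c,d},{c,e},{e,g},{b,c,e},{c,d,e}} A34={{g},{a,b},{a,f},{a,g},{b,c},{c,g},{e,g},{a,c,g},{a,e,f},{b,c,e}} A35={{a,e},{c,d},{c,e},{e,g},{a,e,f},{b,c,e},{c,d,e}} A45={{b,d},{b,e},{e,f},{e,g},{a,e,f},{b,c,e}}
  A123={{a,b},{a,c},{a,g},{b,c},{a,c,g},{b,c,e}} A124={{b},{a,b},{a,g},{b,c},{b,d},{b,e},{b,f},{a,c,g},{b,c,e}} A125={{b,d},{b,e},{b,c,e}} A134={{a,b},{a,f},{a,g},{b,c},{a,c,g},{a,e,f},{b,c,e}} A135={{a,e},{a,e,f},{b,c,e}} A145={{b,d},{b,e},{a,e,f},{b,c,e}} A234={{g},{a,b},{a,g},{b,c},{c,g},{e,g},{a,c,g},{b,c,e}} A235={{c,d},{c,e},{e,g},{b,c,e},{c,d,e}} A245={{b,d},{b,e},{e,g},{b,c,e}} A345={{e,g},{a,e,f},{b,c,e}}
  A1234={{a,b},{a,g},{b,c},{a,c,g},{b,c,e}} A1235={{b,c,e}} A1245={{b,d},{b,e},{b,c,e}} A1345={{a,e,f},{b,c,e}} A2345={{e,g},{b,c,e}}
  A12345={{b,c,e}}
C dims 5,10,10,5; δ0: rk_F3 4; δ1: rk_F3 6; δ2: rk_F3 4
degree 0: 5−4−0 = 1 → Ȟ^0 ≅ Z/3
degree 1: 10−6−4 = 0 → Ȟ^1 ≅ 0
degree 2: 10−4−6 = 0 → Ȟ^2 ≅ 0


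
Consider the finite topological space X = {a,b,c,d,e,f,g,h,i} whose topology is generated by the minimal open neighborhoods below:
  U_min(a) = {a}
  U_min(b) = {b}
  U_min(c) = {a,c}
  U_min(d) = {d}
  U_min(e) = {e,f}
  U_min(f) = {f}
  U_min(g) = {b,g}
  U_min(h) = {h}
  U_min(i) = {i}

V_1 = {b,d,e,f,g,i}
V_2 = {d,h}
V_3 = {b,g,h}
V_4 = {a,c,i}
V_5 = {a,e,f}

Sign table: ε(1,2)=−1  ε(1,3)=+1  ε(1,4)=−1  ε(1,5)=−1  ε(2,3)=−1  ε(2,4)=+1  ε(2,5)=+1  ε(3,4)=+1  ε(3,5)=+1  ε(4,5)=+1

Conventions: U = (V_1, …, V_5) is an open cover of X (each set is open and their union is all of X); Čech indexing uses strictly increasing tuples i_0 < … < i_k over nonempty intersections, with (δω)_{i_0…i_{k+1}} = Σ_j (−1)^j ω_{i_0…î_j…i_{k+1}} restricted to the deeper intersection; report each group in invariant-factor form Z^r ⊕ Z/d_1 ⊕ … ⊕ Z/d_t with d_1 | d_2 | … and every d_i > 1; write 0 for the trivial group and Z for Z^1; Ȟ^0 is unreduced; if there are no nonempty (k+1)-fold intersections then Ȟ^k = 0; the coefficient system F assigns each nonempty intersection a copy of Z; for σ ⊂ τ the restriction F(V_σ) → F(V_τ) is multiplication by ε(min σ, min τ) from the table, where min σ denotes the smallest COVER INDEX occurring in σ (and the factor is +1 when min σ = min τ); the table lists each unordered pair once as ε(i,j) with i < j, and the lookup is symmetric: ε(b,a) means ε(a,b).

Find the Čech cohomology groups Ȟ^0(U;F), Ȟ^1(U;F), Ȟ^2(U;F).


intersection data:
  V12={d} V13={b,g} V14={i} V15={e,f} V23={h} V45={a}
C dims 5,6; δ0: rk 4, SNF 1^4
Ȟ^0 = (5 − 4) − 0 = 1, so Ȟ^0 ≅ Z
Ȟ^1 = (6 − 0) − 4 = 2, so Ȟ^1 ≅ Z^2
Ȟ^2 = (0 − 0) − 0 = 0, so Ȟ^2 ≅ 0

Ȟ^0 ≅ Z,  Ȟ^1 ≅ Z^2,  Ȟ^2 ≅ 0


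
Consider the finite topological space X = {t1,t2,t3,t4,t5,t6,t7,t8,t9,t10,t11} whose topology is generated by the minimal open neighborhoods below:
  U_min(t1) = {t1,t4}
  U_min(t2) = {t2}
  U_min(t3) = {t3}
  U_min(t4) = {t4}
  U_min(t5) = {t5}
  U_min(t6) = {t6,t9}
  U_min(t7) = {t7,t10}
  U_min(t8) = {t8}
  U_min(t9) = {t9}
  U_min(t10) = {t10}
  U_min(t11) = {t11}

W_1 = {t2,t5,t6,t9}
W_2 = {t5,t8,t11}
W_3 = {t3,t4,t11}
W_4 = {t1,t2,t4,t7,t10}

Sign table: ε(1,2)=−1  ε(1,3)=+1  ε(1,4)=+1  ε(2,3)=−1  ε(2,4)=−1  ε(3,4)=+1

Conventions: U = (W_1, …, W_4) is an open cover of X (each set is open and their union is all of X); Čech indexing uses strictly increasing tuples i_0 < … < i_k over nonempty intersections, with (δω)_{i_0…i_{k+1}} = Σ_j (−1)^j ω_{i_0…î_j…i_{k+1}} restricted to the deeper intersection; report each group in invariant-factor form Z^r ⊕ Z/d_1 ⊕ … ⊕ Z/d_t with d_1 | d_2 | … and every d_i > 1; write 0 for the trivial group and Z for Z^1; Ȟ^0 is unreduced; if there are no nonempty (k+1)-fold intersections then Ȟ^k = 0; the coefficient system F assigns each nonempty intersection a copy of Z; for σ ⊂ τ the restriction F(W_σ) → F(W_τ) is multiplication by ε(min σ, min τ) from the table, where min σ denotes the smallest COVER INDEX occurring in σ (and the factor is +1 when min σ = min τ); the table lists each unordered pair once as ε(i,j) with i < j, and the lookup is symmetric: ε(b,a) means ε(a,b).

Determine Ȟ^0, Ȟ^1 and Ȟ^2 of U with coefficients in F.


Ȟ^0 ≅ Z, Ȟ^1 ≅ Z and Ȟ^2 ≅ 0

nerve simplices:
  W12={t5} W14={t2} W23={t11} W34={t4}
C dims 4,4; δ0: rk 3, SNF 1^3
degree 0: 4−3−0 = 1 → Ȟ^0 ≅ Z
degree 1: 4−0−3 = 1 → Ȟ^1 ≅ Z
degree 2: 0−0−0 = 0 → Ȟ^2 ≅ 0


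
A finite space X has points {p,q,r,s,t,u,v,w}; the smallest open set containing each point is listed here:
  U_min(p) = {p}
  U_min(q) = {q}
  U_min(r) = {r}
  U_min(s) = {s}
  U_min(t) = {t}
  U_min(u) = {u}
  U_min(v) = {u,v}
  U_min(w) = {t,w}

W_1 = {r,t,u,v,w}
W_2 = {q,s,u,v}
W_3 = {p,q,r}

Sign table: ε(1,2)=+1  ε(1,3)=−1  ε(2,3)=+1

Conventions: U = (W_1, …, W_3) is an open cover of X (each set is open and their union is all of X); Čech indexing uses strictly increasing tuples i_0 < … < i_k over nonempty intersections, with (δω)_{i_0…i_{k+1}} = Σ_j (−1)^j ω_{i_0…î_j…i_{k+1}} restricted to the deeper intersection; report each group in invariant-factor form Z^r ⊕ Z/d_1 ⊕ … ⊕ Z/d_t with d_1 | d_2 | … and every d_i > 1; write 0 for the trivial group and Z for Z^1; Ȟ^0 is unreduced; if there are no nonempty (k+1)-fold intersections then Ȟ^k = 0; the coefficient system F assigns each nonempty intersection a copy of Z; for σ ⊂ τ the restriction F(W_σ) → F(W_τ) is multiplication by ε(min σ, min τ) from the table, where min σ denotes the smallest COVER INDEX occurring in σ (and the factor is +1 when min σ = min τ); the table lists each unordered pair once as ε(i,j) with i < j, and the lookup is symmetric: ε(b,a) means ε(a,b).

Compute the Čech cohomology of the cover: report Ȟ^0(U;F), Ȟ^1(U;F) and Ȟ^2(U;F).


Ȟ^0 ≅ 0, Ȟ^1 ≅ Z/2 and Ȟ^2 ≅ 0

nerve of the cover:
  W12={u,v} W13={r} W23={q}
C dims 3,3; δ0: rk 3, SNF 1^2·2
Ȟ^0 = (3 − 3) − 0 = 0, so Ȟ^0 ≅ 0
Ȟ^1 = (3 − 0) − 3 = 0 plus torsion [2], so Ȟ^1 ≅ Z/2
Ȟ^2 = (0 − 0) − 0 = 0, so Ȟ^2 ≅ 0


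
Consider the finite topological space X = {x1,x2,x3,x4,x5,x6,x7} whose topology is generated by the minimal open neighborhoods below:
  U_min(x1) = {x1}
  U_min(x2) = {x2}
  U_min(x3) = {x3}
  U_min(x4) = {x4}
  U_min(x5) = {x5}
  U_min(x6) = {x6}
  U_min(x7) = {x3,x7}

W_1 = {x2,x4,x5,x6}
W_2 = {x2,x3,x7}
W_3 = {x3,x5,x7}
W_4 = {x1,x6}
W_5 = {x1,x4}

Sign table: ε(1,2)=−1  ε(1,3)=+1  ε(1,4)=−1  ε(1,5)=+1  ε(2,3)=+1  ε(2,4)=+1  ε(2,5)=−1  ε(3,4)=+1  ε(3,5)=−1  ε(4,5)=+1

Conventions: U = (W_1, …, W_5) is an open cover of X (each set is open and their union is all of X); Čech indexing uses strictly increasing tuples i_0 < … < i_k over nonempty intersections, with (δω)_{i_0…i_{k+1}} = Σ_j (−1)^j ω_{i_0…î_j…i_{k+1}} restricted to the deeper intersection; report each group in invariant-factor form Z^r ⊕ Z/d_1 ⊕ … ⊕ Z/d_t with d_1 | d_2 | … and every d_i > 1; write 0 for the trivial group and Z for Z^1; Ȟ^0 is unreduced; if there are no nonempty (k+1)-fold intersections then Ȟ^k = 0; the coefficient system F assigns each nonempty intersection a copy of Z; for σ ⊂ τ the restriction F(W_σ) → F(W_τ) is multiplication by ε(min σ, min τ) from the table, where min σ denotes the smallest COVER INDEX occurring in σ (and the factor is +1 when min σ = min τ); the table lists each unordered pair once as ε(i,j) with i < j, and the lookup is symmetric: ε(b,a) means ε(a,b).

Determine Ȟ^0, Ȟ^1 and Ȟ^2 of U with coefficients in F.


Ȟ^0 = 0,  Ȟ^1 = Z ⊕ Z/2,  Ȟ^2 = 0

nerve of the cover:
  W12={x2} W13={x5} W14={x6} W15={x4} W23={x3,x7} W45={x1}
C dims 5,6; δ0: rk 5, SNF 1^4·2
Ȟ^0 = (5 − 5) − 0 = 0, so Ȟ^0 ≅ 0
Ȟ^1 = (6 − 0) − 5 = 1 plus torsion [2], so Ȟ^1 ≅ Z ⊕ Z/2
Ȟ^2 = (0 − 0) − 0 = 0, so Ȟ^2 ≅ 0


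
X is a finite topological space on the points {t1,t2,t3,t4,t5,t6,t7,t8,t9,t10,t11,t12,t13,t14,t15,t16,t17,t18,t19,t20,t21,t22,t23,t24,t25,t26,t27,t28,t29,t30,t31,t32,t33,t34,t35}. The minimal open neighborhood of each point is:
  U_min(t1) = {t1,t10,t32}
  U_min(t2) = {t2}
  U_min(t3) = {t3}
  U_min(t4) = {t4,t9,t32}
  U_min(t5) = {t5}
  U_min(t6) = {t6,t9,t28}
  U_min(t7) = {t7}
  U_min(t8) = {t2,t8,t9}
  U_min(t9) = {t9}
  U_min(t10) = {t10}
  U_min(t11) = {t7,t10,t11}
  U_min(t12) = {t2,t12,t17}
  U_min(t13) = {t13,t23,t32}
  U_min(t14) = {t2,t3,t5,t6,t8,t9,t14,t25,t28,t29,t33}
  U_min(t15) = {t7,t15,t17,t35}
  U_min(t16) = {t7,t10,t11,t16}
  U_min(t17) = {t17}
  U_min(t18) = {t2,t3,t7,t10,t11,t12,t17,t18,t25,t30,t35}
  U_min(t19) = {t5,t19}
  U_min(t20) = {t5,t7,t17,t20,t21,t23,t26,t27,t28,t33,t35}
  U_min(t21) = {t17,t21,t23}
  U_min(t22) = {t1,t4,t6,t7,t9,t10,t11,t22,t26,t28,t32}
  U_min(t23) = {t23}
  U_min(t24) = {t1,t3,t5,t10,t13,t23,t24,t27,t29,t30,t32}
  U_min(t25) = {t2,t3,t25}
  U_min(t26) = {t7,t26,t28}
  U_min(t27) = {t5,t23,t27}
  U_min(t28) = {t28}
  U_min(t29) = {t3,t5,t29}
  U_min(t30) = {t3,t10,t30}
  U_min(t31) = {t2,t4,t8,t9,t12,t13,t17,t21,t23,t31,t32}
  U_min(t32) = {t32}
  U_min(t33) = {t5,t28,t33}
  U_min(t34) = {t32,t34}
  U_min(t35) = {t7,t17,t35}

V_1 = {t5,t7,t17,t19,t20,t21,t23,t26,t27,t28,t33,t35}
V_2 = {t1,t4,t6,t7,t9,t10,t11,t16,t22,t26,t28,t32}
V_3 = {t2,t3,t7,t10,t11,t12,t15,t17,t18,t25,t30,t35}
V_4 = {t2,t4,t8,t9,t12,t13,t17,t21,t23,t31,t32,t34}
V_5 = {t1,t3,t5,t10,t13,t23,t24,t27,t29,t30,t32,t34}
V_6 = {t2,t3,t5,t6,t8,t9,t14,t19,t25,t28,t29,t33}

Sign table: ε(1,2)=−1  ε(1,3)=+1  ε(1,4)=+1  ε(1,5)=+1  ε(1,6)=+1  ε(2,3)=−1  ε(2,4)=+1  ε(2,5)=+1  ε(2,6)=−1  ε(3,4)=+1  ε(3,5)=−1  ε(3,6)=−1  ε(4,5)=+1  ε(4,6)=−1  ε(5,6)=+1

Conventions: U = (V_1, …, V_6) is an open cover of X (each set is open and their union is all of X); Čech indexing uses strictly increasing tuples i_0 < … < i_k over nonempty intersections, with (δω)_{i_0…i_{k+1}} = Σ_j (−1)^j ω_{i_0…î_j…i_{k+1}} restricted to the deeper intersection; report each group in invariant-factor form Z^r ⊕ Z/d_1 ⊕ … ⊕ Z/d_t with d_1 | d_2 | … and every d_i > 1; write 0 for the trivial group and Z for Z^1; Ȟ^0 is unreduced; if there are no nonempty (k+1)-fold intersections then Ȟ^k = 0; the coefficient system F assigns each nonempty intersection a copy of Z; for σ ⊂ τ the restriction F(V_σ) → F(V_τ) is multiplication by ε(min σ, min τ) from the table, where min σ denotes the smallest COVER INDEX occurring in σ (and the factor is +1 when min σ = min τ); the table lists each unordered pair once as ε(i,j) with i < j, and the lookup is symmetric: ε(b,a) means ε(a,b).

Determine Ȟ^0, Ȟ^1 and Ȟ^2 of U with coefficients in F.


nerve simplices:
  V12={t7,t26,t28} V13={t7,t17,t35} V14={t17,t21,t23} V15={t5,t23,t27} V16={t5,t19,t28,t33} V23={t7,t10,t11} V24={t4,t9,t32} V25={t1,t10,t32} V26={t6,t9,t28} V34={t2,t12,t17} V35={t3,t10,t30} V36={t2,t3,t25} V45={t13,t23,t32,t34} V46={t2,t8,t9} V56={t3,t5,t29}
  V123={t7} V126={t28} V134={t17} V145={t23} V156={t5} V235={t10} V245={t32} V246={t9} V346={t2} V356={t3}
C dims 6,15,10; δ0: rk 6, SNF 1^5·2; δ1: rk 9, SNF 1^9
degree 0: 6−6−0 = 0 → Ȟ^0 ≅ 0
degree 1: 15−9−6 = 0 plus torsion [2] → Ȟ^1 ≅ Z/2
degree 2: 10−0−9 = 1 → Ȟ^2 ≅ Z

Ȟ^0 = 0, Ȟ^1 = Z/2 and Ȟ^2 = Z


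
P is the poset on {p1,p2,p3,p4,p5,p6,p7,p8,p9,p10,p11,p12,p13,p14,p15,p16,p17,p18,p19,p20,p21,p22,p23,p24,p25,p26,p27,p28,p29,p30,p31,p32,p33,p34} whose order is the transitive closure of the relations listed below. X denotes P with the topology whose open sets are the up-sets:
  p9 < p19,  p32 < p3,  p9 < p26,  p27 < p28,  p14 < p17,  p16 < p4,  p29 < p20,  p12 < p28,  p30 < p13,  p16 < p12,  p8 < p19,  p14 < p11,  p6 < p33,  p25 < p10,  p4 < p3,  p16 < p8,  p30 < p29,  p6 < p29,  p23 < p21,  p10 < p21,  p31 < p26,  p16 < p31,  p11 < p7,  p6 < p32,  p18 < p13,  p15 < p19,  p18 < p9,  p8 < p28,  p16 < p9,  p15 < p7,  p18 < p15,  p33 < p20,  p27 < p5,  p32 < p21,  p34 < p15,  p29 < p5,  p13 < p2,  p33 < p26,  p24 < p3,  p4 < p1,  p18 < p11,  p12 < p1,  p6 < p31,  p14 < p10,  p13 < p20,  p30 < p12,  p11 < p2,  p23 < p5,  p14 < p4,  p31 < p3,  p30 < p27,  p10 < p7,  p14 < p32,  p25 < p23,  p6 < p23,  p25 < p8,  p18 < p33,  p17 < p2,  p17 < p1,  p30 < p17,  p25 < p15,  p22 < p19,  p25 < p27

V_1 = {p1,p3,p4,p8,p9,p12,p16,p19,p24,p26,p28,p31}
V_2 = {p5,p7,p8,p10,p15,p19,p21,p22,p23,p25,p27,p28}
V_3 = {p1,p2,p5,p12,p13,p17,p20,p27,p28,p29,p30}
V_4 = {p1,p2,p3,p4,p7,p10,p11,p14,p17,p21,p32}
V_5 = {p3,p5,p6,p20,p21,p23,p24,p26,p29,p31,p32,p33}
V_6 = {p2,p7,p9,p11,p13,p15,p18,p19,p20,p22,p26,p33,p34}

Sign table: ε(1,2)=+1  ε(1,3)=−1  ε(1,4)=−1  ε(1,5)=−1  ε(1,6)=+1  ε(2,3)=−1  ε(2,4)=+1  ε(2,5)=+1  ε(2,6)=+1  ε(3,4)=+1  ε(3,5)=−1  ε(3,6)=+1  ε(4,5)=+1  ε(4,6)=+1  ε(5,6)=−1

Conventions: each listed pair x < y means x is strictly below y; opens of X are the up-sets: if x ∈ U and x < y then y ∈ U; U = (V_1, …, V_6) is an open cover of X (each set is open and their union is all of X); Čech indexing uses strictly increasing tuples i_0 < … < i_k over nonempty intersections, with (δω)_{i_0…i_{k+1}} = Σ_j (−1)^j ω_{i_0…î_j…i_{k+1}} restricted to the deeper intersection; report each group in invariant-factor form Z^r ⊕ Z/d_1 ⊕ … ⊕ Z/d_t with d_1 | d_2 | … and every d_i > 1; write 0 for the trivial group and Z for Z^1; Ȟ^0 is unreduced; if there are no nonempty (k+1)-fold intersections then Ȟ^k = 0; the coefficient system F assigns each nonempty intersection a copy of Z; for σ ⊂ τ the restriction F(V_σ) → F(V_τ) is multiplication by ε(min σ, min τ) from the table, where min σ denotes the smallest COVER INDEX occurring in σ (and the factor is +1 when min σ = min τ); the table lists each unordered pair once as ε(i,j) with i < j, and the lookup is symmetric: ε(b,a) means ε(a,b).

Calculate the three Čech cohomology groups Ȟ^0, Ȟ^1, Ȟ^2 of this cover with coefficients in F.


nerve simplices:
  V12={p8,p19,p28} V13={p1,p12,p28} V14={p1,p3,p4} V15={p3,p24,p26,p31} V16={p9,p19,p26} V23={p5,p27,p28} V24={p7,p10,p21} V25={p5,p21,p23} V26={p7,p15,p19,p22} V34={p1,p2,p17} V35={p5,p20,p29} V36={p2,p13,p20} V45={p3,p21,p32} V46={p2,p7,p11} V56={p20,p26,p33}
  V123={p28} V126={p19} V134={p1} V145={p3} V156={p26} V235={p5} V245={p21} V246={p7} V346={p2} V356={p20}
C dims 6,15,10; δ0: rk 6, SNF 1^5·2; δ1: rk 9, SNF 1^9
degree 0: 6−6−0 = 0 → Ȟ^0 ≅ 0
degree 1: 15−9−6 = 0 plus torsion [2] → Ȟ^1 ≅ Z/2
degree 2: 10−0−9 = 1 → Ȟ^2 ≅ Z

Ȟ^0 ≅ 0; Ȟ^1 ≅ Z/2; Ȟ^2 ≅ Z


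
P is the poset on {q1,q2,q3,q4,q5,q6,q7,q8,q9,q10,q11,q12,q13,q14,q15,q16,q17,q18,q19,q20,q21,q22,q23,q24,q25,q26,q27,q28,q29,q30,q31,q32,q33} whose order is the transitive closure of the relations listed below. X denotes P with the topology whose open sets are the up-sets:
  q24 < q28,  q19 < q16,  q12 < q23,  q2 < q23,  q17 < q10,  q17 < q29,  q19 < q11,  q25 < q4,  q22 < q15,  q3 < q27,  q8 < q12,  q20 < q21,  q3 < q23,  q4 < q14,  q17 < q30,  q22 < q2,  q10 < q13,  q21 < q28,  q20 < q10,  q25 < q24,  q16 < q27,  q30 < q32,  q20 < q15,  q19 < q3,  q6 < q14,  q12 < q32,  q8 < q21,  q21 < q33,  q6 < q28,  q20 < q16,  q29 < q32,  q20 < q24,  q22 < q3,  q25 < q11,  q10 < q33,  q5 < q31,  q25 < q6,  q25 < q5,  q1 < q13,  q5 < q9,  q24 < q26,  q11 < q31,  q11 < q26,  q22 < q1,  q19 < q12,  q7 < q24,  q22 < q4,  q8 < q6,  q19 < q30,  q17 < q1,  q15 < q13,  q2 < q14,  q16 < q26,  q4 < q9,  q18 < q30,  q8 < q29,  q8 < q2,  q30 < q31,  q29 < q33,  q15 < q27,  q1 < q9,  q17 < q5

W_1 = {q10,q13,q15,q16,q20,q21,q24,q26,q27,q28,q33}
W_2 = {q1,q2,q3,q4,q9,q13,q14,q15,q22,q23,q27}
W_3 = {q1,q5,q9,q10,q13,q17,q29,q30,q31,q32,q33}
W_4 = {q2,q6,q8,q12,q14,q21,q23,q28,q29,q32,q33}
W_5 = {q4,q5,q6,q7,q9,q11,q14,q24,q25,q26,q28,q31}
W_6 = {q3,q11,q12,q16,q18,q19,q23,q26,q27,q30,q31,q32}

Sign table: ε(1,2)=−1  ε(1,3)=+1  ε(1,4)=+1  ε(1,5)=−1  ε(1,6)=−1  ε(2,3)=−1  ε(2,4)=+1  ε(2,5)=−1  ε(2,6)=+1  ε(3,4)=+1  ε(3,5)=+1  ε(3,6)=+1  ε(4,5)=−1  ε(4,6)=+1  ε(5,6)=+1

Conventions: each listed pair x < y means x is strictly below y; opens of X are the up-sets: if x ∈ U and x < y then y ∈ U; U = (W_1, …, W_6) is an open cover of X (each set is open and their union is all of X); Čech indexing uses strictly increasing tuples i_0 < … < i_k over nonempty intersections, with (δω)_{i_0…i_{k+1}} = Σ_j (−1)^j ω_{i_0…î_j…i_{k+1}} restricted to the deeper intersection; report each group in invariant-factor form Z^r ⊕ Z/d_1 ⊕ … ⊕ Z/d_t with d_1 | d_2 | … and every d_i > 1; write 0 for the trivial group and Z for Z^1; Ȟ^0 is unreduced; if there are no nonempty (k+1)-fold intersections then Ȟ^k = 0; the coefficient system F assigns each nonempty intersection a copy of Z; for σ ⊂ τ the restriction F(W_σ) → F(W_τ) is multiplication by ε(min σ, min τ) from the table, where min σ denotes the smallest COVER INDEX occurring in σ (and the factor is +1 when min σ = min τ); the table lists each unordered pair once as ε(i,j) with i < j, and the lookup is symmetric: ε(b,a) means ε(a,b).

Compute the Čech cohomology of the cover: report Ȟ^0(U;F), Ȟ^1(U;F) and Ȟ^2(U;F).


Ȟ^0 = 0, Ȟ^1 = Z/2, Ȟ^2 = Z

nerve of the cover:
  W12={q13,q15,q27} W13={q10,q13,q33} W14={q21,q28,q33} W15={q24,q26,q28} W16={q16,q26,q27} W23={q1,q9,q13} W24={q2,q14,q23} W25={q4,q9,q14} W26={q3,q23,q27} W34={q29,q32,q33} W35={q5,q9,q31} W36={q30,q31,q32} W45={q6,q14,q28} W46={q12,q23,q32} W56={q11,q26,q31}
  W123={q13} W126={q27} W134={q33} W145={q28} W156={q26} W235={q9} W245={q14} W246={q23} W346={q32} W356={q31}
C dims 6,15,10; δ0: rk 6, SNF 1^5·2; δ1: rk 9, SNF 1^9
Ȟ^0 = (6 − 6) − 0 = 0, so Ȟ^0 ≅ 0
Ȟ^1 = (15 − 9) − 6 = 0 plus torsion [2], so Ȟ^1 ≅ Z/2
Ȟ^2 = (10 − 0) − 9 = 1, so Ȟ^2 ≅ Z


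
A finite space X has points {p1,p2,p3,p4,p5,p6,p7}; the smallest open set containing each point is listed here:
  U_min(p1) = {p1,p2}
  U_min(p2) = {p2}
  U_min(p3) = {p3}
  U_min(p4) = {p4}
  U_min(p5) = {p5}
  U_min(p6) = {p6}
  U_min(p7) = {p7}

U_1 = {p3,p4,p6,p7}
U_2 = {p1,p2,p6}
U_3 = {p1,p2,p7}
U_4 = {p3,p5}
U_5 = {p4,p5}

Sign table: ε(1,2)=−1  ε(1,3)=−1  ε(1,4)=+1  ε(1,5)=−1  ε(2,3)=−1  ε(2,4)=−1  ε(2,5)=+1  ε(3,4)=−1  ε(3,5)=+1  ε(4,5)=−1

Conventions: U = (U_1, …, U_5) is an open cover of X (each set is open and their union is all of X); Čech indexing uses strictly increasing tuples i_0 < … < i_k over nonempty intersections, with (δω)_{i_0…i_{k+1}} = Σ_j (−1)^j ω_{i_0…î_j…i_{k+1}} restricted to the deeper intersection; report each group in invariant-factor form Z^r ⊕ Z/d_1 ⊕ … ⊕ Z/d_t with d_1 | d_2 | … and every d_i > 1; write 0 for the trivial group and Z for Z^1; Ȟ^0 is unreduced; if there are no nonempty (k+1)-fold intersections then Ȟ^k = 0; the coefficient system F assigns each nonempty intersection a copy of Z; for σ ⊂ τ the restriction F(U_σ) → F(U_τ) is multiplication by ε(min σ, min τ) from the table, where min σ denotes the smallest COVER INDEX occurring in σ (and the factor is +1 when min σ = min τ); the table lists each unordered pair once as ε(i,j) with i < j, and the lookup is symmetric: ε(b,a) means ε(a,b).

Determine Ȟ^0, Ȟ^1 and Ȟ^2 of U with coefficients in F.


Ȟ^0 = 0; Ȟ^1 = Z ⊕ Z/2; Ȟ^2 = 0

nonempty intersections:
  U12={p6} U13={p7} U14={p3} U15={p4} U23={p1,p2} U45={p5}
C dims 5,6; δ0: rk 5, SNF 1^4·2
Ȟ^0: (5−5)−0=0 ⇒ 0
Ȟ^1: (6−0)−5=1 plus torsion [2] ⇒ Z ⊕ Z/2
Ȟ^2: (0−0)−0=0 ⇒ 0


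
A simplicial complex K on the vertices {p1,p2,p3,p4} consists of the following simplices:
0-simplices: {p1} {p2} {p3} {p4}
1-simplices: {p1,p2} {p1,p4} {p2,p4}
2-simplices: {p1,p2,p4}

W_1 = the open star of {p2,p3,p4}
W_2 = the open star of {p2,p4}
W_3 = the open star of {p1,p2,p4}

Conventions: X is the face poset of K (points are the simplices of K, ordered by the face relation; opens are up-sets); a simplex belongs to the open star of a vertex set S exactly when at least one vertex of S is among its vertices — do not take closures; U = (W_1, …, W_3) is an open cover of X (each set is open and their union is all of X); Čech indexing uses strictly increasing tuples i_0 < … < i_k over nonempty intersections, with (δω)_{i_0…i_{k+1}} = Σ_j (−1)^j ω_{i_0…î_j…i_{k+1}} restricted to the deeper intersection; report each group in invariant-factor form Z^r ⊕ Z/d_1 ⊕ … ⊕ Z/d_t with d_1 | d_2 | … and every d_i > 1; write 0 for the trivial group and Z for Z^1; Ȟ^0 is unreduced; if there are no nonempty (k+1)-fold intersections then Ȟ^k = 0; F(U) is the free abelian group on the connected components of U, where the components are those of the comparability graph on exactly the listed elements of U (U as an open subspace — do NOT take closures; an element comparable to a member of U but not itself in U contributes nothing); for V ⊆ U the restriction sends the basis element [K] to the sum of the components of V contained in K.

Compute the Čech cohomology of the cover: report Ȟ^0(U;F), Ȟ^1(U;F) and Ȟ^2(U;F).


Ȟ^0(U;F) ≅ Z^2, Ȟ^1(U;F) ≅ 0 and Ȟ^2(U;F) ≅ 0

nonempty overlaps:
  W1={{p2},{p3},{p4},{p1,p2},{p1,p4},{p2,p4},{p1,p2,p4}} W2={{p2},{p4},{p1,p2},{p1,p4},{p2,p4},{p1,p2,p4}} W3={{p1},{p2},{p4},{p1,p2},{p1,p4},{p2,p4},{p1,p2,p4}}
  W12={{p2},{p4},{p1,p2},{p1,p4},{p2,p4},{p1,p2,p4}} W13={{p2},{p4},{p1,p2},{p1,p4},{p2,p4},{p1,p2,p4}} W23={{p2},{p4},{p1,p2},{p1,p4},{p2,p4},{p1,p2,p4}}
  W123={{p2},{p4},{p1,p2},{p1,p4},{p2,p4},{p1,p2,p4}}
components per intersection:
  W1: {{p2},{p4},{p1,p2},{p1,p4},{p2,p4},{p1,p2,p4}} {{p3}}
  W2: {{p2},{p4},{p1,p2},{p1,p4},{p2,p4},{p1,p2,p4}}
  W3: {{p1},{p2},{p4},{p1,p2},{p1,p4},{p2,p4},{p1,p2,p4}}
  W12: {{p2},{p4},{p1,p2},{p1,p4},{p2,p4},{p1,p2,p4}}
  W13: {{p2},{p4},{p1,p2},{p1,p4},{p2,p4},{p1,p2,p4}}
  W23: {{p2},{p4},{p1,p2},{p1,p4},{p2,p4},{p1,p2,p4}}
  W123: {{p2},{p4},{p1,p2},{p1,p4},{p2,p4},{p1,p2,p4}}
C dims 4,3,1; δ0: rk 2, SNF 1^2; δ1: rk 1, SNF 1^1
degree 0: 4−2−0 = 2 → Ȟ^0 ≅ Z^2
degree 1: 3−1−2 = 0 → Ȟ^1 ≅ 0
degree 2: 1−0−1 = 0 → Ȟ^2 ≅ 0


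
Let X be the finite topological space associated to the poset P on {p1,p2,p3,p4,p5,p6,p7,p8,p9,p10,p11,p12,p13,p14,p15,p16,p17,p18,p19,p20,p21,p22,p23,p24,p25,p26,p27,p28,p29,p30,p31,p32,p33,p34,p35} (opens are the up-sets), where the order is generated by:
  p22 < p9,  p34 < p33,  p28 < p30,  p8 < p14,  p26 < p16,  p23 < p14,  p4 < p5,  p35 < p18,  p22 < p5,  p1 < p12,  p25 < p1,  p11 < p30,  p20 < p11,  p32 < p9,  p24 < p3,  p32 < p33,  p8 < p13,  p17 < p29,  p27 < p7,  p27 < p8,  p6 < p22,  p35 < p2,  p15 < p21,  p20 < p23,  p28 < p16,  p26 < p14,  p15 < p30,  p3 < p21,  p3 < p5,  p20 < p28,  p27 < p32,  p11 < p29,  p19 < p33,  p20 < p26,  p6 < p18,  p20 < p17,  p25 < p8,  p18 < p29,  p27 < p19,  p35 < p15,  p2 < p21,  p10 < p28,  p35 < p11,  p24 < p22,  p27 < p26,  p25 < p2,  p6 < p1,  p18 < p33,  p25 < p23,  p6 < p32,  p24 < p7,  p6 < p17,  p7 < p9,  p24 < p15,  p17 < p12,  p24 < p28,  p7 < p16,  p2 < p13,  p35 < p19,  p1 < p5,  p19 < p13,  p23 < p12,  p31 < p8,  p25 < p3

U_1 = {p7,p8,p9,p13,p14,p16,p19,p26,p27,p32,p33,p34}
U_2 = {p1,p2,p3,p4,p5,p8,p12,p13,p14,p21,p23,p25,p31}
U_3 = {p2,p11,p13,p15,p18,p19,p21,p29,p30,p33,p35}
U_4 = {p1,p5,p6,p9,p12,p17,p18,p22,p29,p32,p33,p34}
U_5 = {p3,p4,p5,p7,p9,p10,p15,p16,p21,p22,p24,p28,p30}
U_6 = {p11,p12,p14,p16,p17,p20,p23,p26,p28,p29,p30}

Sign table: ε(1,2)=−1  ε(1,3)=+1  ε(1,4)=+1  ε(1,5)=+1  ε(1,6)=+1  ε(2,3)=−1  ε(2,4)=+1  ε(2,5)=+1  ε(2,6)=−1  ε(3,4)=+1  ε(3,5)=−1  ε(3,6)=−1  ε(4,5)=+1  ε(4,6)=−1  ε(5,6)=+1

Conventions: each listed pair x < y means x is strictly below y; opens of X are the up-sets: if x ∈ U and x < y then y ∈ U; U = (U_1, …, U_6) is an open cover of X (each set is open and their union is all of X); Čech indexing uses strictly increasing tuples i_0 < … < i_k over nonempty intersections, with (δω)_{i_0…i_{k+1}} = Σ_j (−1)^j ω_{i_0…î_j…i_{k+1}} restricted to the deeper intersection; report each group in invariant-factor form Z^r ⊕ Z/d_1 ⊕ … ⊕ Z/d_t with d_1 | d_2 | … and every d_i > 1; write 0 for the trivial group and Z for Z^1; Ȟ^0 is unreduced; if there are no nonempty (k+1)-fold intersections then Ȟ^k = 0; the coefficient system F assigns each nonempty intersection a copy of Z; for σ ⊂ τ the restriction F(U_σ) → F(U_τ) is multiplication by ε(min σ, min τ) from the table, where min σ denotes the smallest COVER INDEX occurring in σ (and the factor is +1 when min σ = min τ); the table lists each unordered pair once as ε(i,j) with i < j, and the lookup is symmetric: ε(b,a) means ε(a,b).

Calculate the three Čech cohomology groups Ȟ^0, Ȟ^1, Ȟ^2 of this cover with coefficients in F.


Ȟ^0(U;F) ≅ 0, Ȟ^1(U;F) ≅ Z/2, Ȟ^2(U;F) ≅ Z

intersection data:
  U12={p8,p13,p14} U13={p13,p19,p33} U14={p9,p32,p33,p34} U15={p7,p9,p16} U16={p14,p16,p26} U23={p2,p13,p21} U24={p1,p5,p12} U25={p3,p4,p5,p21} U26={p12,p14,p23} U34={p18,p29,p33} U35={p15,p21,p30} U36={p11,p29,p30} U45={p5,p9,p22} U46={p12,p17,p29} U56={p16,p28,p30}
  U123={p13} U126={p14} U134={p33} U145={p9} U156={p16} U235={p21} U245={p5} U246={p12} U346={p29} U356={p30}
C dims 6,15,10; δ0: rk 6, SNF 1^5·2; δ1: rk 9, SNF 1^9
Ȟ^0 = (6 − 6) − 0 = 0, so Ȟ^0 ≅ 0
Ȟ^1 = (15 − 9) − 6 = 0 plus torsion [2], so Ȟ^1 ≅ Z/2
Ȟ^2 = (10 − 0) − 9 = 1, so Ȟ^2 ≅ Z


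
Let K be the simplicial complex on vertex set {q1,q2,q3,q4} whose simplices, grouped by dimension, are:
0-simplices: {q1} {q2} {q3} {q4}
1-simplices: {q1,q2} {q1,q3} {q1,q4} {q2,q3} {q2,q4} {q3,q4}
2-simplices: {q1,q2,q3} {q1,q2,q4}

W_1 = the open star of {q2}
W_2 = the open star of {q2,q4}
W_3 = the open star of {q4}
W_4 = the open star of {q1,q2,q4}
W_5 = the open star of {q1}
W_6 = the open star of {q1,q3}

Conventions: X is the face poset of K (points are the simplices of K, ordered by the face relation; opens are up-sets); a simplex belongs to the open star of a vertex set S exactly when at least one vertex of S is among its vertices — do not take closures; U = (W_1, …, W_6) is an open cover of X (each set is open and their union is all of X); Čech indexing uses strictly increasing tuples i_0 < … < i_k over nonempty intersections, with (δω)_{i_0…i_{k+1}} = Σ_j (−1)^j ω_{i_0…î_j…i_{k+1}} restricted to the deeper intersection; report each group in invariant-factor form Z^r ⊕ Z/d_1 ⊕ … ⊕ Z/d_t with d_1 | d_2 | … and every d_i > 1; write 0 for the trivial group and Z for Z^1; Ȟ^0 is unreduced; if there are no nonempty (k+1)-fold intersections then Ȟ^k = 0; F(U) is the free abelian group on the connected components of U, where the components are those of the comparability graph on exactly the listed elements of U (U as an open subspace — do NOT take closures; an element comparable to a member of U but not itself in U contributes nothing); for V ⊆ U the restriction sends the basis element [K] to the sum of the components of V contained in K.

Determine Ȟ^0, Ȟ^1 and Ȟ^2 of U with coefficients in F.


Ȟ^0(U;F) ≅ Z, Ȟ^1(U;F) ≅ Z and Ȟ^2(U;F) ≅ 0

nerve of the cover:
  W1={{q2},{q1,q2},{q2,q3},{q2,q4},{q1,q2,q3},{q1,q2,q4}} W2={{q2},{q4},{q1,q2},{q1,q4},{q2,q3},{q2,q4},{q3,q4},{q1,q2,q3},{q1,q2,q4}} W3={{q4},{q1,q4},{q2,q4},{q3,q4},{q1,q2,q4}} W4={{q1},{q2},{q4},{q1,q2},{q1,q3},{q1,q4},{q2,q3},{q2,q4},{q3,q4},{q1,q2,q3},{q1,q2,q4}} W5={{q1},{q1,q2},{q1,q3},{q1,q4},{q1,q2,q3},{q1,q2,q4}} W6={{q1},{q3},{q1,q2},{q1,q3},{q1,q4},{q2,q3},{q3,q4},{q1,q2,q3},{q1,q2,q4}}
  W12={{q2},{q1,q2},{q2,q3},{q2,q4},{q1,q2,q3},{q1,q2,q4}} W13={{q2,q4},{q1,q2,q4}} W14={{q2},{q1,q2},{q2,q3},{q2,q4},{q1,q2,q3},{q1,q2,q4}} W15={{q1,q2},{q1,q2,q3},{q1,q2,q4}} W16={{q1,q2},{q2,q3},{q1,q2,q3},{q1,q2,q4}} W23={{q4},{q1,q4},{q2,q4},{q3,q4},{q1,q2,q4}} W24={{q2},{q4},{q1,q2},{q1,q4},{q2,q3},{q2,q4},{q3,q4},{q1,q2,q3},{q1,q2,q4}} W25={{q1,q2},{q1,q4},{q1,q2,q3},{q1,q2,q4}} W26={{q1,q2},{q1,q4},{q2,q3},{q3,q4},{q1,q2,q3},{q1,q2,q4}} W34={{q4},{q1,q4},{q2,q4},{q3,q4},{q1,q2,q4}} W35={{q1,q4},{q1,q2,q4}} W36={{q1,q4},{q3,q4},{q1,q2,q4}} W45={{q1},{q1,q2},{q1,q3},{q1,q4},{q1,q2,q3},{q1,q2,q4}} W46={{q1},{q1,q2},{q1,q3},{q1,q4},{q2,q3},{q3,q4},{q1,q2,q3},{q1,q2,q4}} W56={{q1},{q1,q2},{q1,q3},{q1,q4},{q1,q2,q3},{q1,q2,q4}}
  W123={{q2,q4},{q1,q2,q4}} W124={{q2},{q1,q2},{q2,q3},{q2,q4},{q1,q2,q3},{q1,q2,q4}} W125={{q1,q2},{q1,q2,q3},{q1,q2,q4}} W126={{q1,q2},{q2,q3},{q1,q2,q3},{q1,q2,q4}} W134={{q2,q4},{q1,q2,q4}} W135={{q1,q2,q4}} W136={{q1,q2,q4}} W145={{q1,q2},{q1,q2,q3},{q1,q2,q4}} W146={{q1,q2},{q2,q3},{q1,q2,q3},{q1,q2,q4}} W156={{q1,q2},{q1,q2,q3},{q1,q2,q4}} W234={{q4},{q1,q4},{q2,q4},{q3,q4},{q1,q2,q4}} W235={{q1,q4},{q1,q2,q4}} W236={{q1,q4},{q3,q4},{q1,q2,q4}} W245={{q1,q2},{q1,q4},{q1,q2,q3},{q1,q2,q4}} W246={{q1,q2},{q1,q4},{q2,q3},{q3,q4},{q1,q2,q3},{q1,q2,q4}} W256={{q1,q2},{q1,q4},{q1,q2,q3},{q1,q2,q4}} W345={{q1,q4},{q1,q2,q4}} W346={{q1,q4},{q3,q4},{q1,q2,q4}} W356={{q1,q4},{q1,q2,q4}} W456={{q1},{q1,q2},{q1,q3},{q1,q4},{q1,q2,q3},{q1,q2,q4}}
  W1234={{q2,q4},{q1,q2,q4}} W1235={{q1,q2,q4}} W1236={{q1,q2,q4}} W1245={{q1,q2},{q1,q2,q3},{q1,q2,q4}} W1246={{q1,q2},{q2,q3},{q1,q2,q3},{q1,q2,q4}} W1256={{q1,q2},{q1,q2,q3},{q1,q2,q4}} W1345={{q1,q2,q4}} W1346={{q1,q2,q4}} W1356={{q1,q2,q4}} W1456={{q1,q2},{q1,q2,q3},{q1,q2,q4}} W2345={{q1,q4},{q1,q2,q4}} W2346={{q1,q4},{q3,q4},{q1,q2,q4}} W2356={{q1,q4},{q1,q2,q4}} W2456={{q1,q2},{q1,q4},{q1,q2,q3},{q1,q2,q4}} W3456={{q1,q4},{q1,q2,q4}}
  W12345={{q1,q2,q4}} W12346={{q1,q2,q4}} W12356={{q1,q2,q4}} W12456={{q1,q2},{q1,q2,q3},{q1,q2,q4}} W13456={{q1,q2,q4}} W23456={{q1,q4},{q1,q2,q4}}
  W123456={{q1,q2,q4}}
components per intersection:
  W1: {{q2},{q1,q2},{q2,q3},{q2,q4},{q1,q2,q3},{q1,q2,q4}}
  W2: {{q2},{q4},{q1,q2},{q1,q4},{q2,q3},{q2,q4},{q3,q4},{q1,q2,q3},{q1,q2,q4}}
  W3: {{q4},{q1,q4},{q2,q4},{q3,q4},{q1,q2,q4}}
  W4: {{q1},{q2},{q4},{q1,q2},{q1,q3},{q1,q4},{q2,q3},{q2,q4},{q3,q4},{q1,q2,q3},{q1,q2,q4}}
  W5: {{q1},{q1,q2},{q1,q3},{q1,q4},{q1,q2,q3},{q1,q2,q4}}
  W6: {{q1},{q3},{q1,q2},{q1,q3},{q1,q4},{q2,q3},{q3,q4},{q1,q2,q3},{q1,q2,q4}}
  W12: {{q2},{q1,q2},{q2,q3},{q2,q4},{q1,q2,q3},{q1,q2,q4}}
  W13: {{q2,q4},{q1,q2,q4}}
  W14: {{q2},{q1,q2},{q2,q3},{q2,q4},{q1,q2,q3},{q1,q2,q4}}
  W15: {{q1,q2},{q1,q2,q3},{q1,q2,q4}}
  W16: {{q1,q2},{q2,q3},{q1,q2,q3},{q1,q2,q4}}
  W23: {{q4},{q1,q4},{q2,q4},{q3,q4},{q1,q2,q4}}
  W24: {{q2},{q4},{q1,q2},{q1,q4},{q2,q3},{q2,q4},{q3,q4},{q1,q2,q3},{q1,q2,q4}}
  W25: {{q1,q2},{q1,q4},{q1,q2,q3},{q1,q2,q4}}
  W26: {{q1,q2},{q1,q4},{q2,q3},{q1,q2,q3},{q1,q2,q4}} {{q3,q4}}
  W34: {{q4},{q1,q4},{q2,q4},{q3,q4},{q1,q2,q4}}
  W35: {{q1,q4},{q1,q2,q4}}
  W36: {{q1,q4},{q1,q2,q4}} {{q3,q4}}
  W45: {{q1},{q1,q2},{q1,q3},{q1,q4},{q1,q2,q3},{q1,q2,q4}}
  W46: {{q1},{q1,q2},{q1,q3},{q1,q4},{q2,q3},{q1,q2,q3},{q1,q2,q4}} {{q3,q4}}
  W56: {{q1},{q1,q2},{q1,q3},{q1,q4},{q1,q2,q3},{q1,q2,q4}}
  W123: {{q2,q4},{q1,q2,q4}}
  W124: {{q2},{q1,q2},{q2,q3},{q2,q4},{q1,q2,q3},{q1,q2,q4}}
  W125: {{q1,q2},{q1,q2,q3},{q1,q2,q4}}
  W126: {{q1,q2},{q2,q3},{q1,q2,q3},{q1,q2,q4}}
  W134: {{q2,q4},{q1,q2,q4}}
  W135: {{q1,q2,q4}}
  W136: {{q1,q2,q4}}
  W145: {{q1,q2},{q1,q2,q3},{q1,q2,q4}}
  W146: {{q1,q2},{q2,q3},{q1,q2,q3},{q1,q2,q4}}
  W156: {{q1,q2},{q1,q2,q3},{q1,q2,q4}}
  W234: {{q4},{q1,q4},{q2,q4},{q3,q4},{q1,q2,q4}}
  W235: {{q1,q4},{q1,q2,q4}}
  W236: {{q1,q4},{q1,q2,q4}} {{q3,q4}}
  W245: {{q1,q2},{q1,q4},{q1,q2,q3},{q1,q2,q4}}
  W246: {{q1,q2},{q1,q4},{q2,q3},{q1,q2,q3},{q1,q2,q4}} {{q3,q4}}
  W256: {{q1,q2},{q1,q4},{q1,q2,q3},{q1,q2,q4}}
  W345: {{q1,q4},{q1,q2,q4}}
  W346: {{q1,q4},{q1,q2,q4}} {{q3,q4}}
  W356: {{q1,q4},{q1,q2,q4}}
  W456: {{q1},{q1,q2},{q1,q3},{q1,q4},{q1,q2,q3},{q1,q2,q4}}
  W1234: {{q2,q4},{q1,q2,q4}}
  W1235: {{q1,q2,q4}}
  W1236: {{q1,q2,q4}}
  W1245: {{q1,q2},{q1,q2,q3},{q1,q2,q4}}
  W1246: {{q1,q2},{q2,q3},{q1,q2,q3},{q1,q2,q4}}
  W1256: {{q1,q2},{q1,q2,q3},{q1,q2,q4}}
  W1345: {{q1,q2,q4}}
  W1346: {{q1,q2,q4}}
  W1356: {{q1,q2,q4}}
  W1456: {{q1,q2},{q1,q2,q3},{q1,q2,q4}}
  W2345: {{q1,q4},{q1,q2,q4}}
  W2346: {{q1,q4},{q1,q2,q4}} {{q3,q4}}
  W2356: {{q1,q4},{q1,q2,q4}}
  W2456: {{q1,q2},{q1,q4},{q1,q2,q3},{q1,q2,q4}}
  W3456: {{q1,q4},{q1,q2,q4}}
  W12345: {{q1,q2,q4}}
  W12346: {{q1,q2,q4}}
  W12356: {{q1,q2,q4}}
  W12456: {{q1,q2},{q1,q2,q3},{q1,q2,q4}}
  W13456: {{q1,q2,q4}}
  W23456: {{q1,q4},{q1,q2,q4}}
  W123456: {{q1,q2,q4}}
C dims 6,18,23,16; δ0: rk 5, SNF 1^5; δ1: rk 12, SNF 1^12; δ2: rk 11, SNF 1^11
Ȟ^0 = (6 − 5) − 0 = 1, so Ȟ^0 ≅ Z
Ȟ^1 = (18 − 12) − 5 = 1, so Ȟ^1 ≅ Z
Ȟ^2 = (23 − 11) − 12 = 0, so Ȟ^2 ≅ 0


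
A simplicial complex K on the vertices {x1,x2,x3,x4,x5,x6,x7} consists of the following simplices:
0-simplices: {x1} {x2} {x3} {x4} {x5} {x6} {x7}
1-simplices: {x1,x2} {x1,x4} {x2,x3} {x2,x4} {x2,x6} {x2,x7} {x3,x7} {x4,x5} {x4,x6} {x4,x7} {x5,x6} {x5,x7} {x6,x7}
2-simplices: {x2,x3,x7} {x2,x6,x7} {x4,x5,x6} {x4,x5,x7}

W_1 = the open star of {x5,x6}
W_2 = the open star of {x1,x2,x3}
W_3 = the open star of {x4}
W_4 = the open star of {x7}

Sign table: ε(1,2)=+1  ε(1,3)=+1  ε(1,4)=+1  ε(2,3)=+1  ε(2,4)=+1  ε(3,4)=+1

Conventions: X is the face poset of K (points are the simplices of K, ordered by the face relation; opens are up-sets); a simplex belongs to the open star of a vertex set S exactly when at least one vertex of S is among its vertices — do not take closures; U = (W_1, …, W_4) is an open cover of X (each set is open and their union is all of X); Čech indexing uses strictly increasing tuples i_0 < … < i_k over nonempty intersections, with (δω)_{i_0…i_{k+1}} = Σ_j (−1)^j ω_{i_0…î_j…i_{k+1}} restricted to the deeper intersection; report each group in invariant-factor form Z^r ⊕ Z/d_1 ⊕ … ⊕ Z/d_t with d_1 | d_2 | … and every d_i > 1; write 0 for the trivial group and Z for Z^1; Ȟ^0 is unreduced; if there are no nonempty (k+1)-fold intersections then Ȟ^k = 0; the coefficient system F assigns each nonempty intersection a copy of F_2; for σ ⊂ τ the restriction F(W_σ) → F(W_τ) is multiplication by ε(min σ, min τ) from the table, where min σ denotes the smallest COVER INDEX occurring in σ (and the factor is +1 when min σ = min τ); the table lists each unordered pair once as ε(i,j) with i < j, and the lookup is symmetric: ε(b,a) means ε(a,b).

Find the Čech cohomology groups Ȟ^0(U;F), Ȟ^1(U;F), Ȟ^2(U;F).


cover nerve:
  W1={{x5},{x6},{x2,x6},{x4,x5},{x4,x6},{x5,x6},{x5,x7},{x6,x7},{x2,x6,x7},{x4,x5,x6},{x4,x5,x7}} W2={{x1},{x2},{x3},{x1,x2},{x1,x4},{x2,x3},{x2,x4},{x2,x6},{x2,x7},{x3,x7},{x2,x3,x7},{x2,x6,x7}} W3={{x4},{x1,x4},{x2,x4},{x4,x5},{x4,x6},{x4,x7},{x4,x5,x6},{x4,x5,x7}} W4={{x7},{x2,x7},{x3,x7},{x4,x7},{x5,x7},{x6,x7},{x2,x3,x7},{x2,x6,x7},{x4,x5,x7}}
  W12={{x2,x6},{x2,x6,x7}} W13={{x4,x5},{x4,x6},{x4,x5,x6},{x4,x5,x7}} W14={{x5,x7},{x6,x7},{x2,x6,x7},{x4,x5,x7}} W23={{x1,x4},{x2,x4}} W24={{x2,x7},{x3,x7},{x2,x3,x7},{x2,x6,x7}} W34={{x4,x7},{x4,x5,x7}}
  W124={{x2,x6,x7}} W134={{x4,x5,x7}}
C dims 4,6,2; δ0: rk_F2 3; δ1: rk_F2 2
Ȟ^0: (4−3)−0=1 ⇒ Z/2
Ȟ^1: (6−2)−3=1 ⇒ Z/2
Ȟ^2: (2−0)−2=0 ⇒ 0

Ȟ^0 ≅ Z/2,  Ȟ^1 ≅ Z/2,  Ȟ^2 ≅ 0
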